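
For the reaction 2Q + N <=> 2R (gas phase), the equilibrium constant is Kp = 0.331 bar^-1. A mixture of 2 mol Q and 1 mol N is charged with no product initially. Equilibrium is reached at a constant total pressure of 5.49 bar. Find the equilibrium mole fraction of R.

y_R = 0.302

Basis: 2 mol Q initially; let X = conversion of Q. Extent ξ = X.
Species balance: n_Q = 2 − 2X; n_N = 1 − X; n_R = 2X.
n_T = Σnᵢ = 3 − X.
With p_i = (n_i/n_T)P, Kp = p_R^2 / (p_Q^2 p_N).
Equating to 0.331 bar^-1 and solving on 0 < X < 1: X = 0.394.
Then n_R = 0.788, n_T = 2.61, so y_R = 0.302.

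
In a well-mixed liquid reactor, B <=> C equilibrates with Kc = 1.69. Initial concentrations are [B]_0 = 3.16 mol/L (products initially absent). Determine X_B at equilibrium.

Let X = conversion of B; extent ξ = 3.16·X mol/L.
Concentrations: [B] = 3.16 − 3.16X; [C] = 3.16X.
Kc = [C] / ([B]).
Setting equal to 1.69 and solving for X on (0,1) gives X = 0.628.

X = 0.628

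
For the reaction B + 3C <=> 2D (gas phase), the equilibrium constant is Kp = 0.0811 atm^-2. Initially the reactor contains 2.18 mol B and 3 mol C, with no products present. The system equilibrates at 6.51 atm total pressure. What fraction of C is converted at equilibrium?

X = 0.511

Let X = conversion of C (basis 3 mol C); extent of reaction ξ = X.
At extent ξ: n_B = 2.18 − X; n_C = 3 − 3X; n_D = 2X.
Total moles n_T = 5.18 − 2X.
Mole fractions y_i = n_i/n_T; Kp = p_D^2 / (p_B p_C^3) with p_i = y_i·P.
Equating to 0.0811 atm^-2 and solving on 0 < X < 1: X = 0.511.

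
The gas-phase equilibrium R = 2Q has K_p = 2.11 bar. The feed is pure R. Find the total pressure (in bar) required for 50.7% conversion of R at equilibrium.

P = 1.52 bar

Basis: 1 mol R initially; let X = conversion of R. Extent ξ = X.
Species balance: n_R = 1 − X; n_Q = 2X.
n_T = Σnᵢ = 1 + X.
K_p = p_Q^2 / (p_R) with p_i = (n_i/n_T)·P.
At X = 0.507: the mole-fraction product g(X) = Π y_i^ν_i = 1.384. Since K_p = g(X)·P^{1}, P = (K_p/g)^(1/1) = (2.11/1.384)^(1/1) = 1.52 bar.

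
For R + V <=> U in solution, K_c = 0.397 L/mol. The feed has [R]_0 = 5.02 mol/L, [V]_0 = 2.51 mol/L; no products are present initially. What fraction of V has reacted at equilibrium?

Let X = conversion of V; extent ξ = 2.51·X mol/L.
Concentrations: [R] = 5.02 − 2.51X; [V] = 2.51 − 2.51X; [U] = 2.51X.
K_c = [U] / ([R] [V]).
Equating to 0.397 L/mol: the physical root is X = 0.585.

X = 0.585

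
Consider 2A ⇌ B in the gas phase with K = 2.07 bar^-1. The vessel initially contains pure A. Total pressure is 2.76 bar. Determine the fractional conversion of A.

X = 0.795

Basis: 1 mol A initially; let X = conversion of A. Extent ξ = 0.5X.
At extent ξ: n_A = 1 − X; n_B = 0.5X.
Summing: n_T = 1 − 0.5X.
With p_i = (n_i/n_T)P, K = p_B / (p_A^2).
This yields a degree-2 equation in X; solving on (0,1), X = 0.795.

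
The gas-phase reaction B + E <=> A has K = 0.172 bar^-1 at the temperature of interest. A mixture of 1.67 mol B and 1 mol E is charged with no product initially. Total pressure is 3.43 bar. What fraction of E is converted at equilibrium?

X = 0.257

Take 1 mol E as basis and let X be its fractional conversion, so ξ = X.
Species balance: n_B = 1.67 − X; n_E = 1 − X; n_A = X.
n_T = Σnᵢ = 2.67 − X.
y_i = n_i/n_T, p_i = y_i·P. K = p_A / (p_B p_E).
Setting this equal to 0.172 bar^-1 and taking the physical root (0 < X < 1) gives X = 0.257.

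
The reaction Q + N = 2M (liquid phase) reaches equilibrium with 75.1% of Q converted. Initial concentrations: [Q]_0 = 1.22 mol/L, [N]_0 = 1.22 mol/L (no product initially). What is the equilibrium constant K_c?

Let X = conversion of Q.
Concentrations: [Q] = 1.22 − 1.22X; [N] = 1.22 − 1.22X; [M] = 2.44X.
At X = 0.751: [Q] = 0.304, [N] = 0.304, [M] = 1.83.
K_c = [M]^2 / ([Q] [N]) = 36.4.

K_c = 36.4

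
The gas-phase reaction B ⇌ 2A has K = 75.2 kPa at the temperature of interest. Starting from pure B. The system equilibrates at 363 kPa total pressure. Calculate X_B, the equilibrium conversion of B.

Let X = conversion of B (basis 1 mol B); extent of reaction ξ = X.
Mole table: n_B = 1 − X; n_A = 2X.
n_T = Σnᵢ = 1 + X.
With p_i = (n_i/n_T)P, K = p_A^2 / (p_B).
This yields a degree-2 equation in X; solving on (0,1), X = 0.222.

X = 0.222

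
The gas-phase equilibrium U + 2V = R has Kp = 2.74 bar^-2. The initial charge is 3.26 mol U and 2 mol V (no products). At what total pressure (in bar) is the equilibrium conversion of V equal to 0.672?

P = 1.84 bar

Let X = conversion of V (basis 2 mol V); extent of reaction ξ = X.
At extent ξ: n_U = 3.26 − X; n_V = 2 − 2X; n_R = X.
Total moles n_T = 5.26 − 2X.
Kp = p_R / (p_U p_V^2) with p_i = (n_i/n_T)·P.
At X = 0.672: the mole-fraction product g(X) = Π y_i^ν_i = 9.253. Since Kp = g(X)·P^{-2}, P = (g/Kp)^(1/2) = (9.253/2.74)^(1/2) = 1.84 bar.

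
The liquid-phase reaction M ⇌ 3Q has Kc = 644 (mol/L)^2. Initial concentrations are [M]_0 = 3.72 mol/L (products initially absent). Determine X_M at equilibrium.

Let X = conversion of M; extent ξ = 3.72·X mol/L.
Concentrations: [M] = 3.72 − 3.72X; [Q] = 11.2X.
Kc = [Q]^3 / ([M]).
Setting equal to 644 and solving for X on (0,1) gives X = 0.753.

X = 0.753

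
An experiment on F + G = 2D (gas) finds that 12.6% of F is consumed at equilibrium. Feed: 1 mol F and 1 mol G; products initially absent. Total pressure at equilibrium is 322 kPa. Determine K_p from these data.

Basis: 1 mol F initially; let X = conversion of F. Extent ξ = X.
Species balance: n_F = 1 − X; n_G = 1 − X; n_D = 2X.
Since Δν = 0, n_T = 2 throughout.
At X = 0.126: n_F = 0.874, n_G = 0.874, n_D = 0.252, n_T = 2.
p_i = (n_i/n_T)·P. K_p = p_D^2 / (p_F p_G) = 0.0831.

K_p = 0.0831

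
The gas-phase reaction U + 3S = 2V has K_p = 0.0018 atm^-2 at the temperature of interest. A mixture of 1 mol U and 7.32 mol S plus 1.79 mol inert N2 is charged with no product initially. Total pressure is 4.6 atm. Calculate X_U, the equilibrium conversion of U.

Let X = conversion of U (basis 1 mol U); extent of reaction ξ = X.
Mole table: n_U = 1 − X; n_S = 7.32 − 3X; n_V = 2X; n_I = 1.79 (inert).
Summing: n_T = 10.1 − 2X.
y_i = n_i/n_T, p_i = y_i·P. K_p = p_V^2 / (p_U p_S^3).
Equating to 0.0018 atm^-2 and solving on 0 < X < 1: X = 0.163.

X = 0.163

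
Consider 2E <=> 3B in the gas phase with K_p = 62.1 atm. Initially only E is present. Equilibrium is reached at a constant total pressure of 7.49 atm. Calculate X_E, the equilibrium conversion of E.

X = 0.687

Take 1 mol E as basis and let X be its fractional conversion, so ξ = 0.5X.
Moles: n_E = 1 − X; n_B = 1.5X.
Total moles n_T = 1 + 0.5X.
With p_i = (n_i/n_T)P, K_p = p_B^3 / (p_E^2).
Setting this equal to 62.1 atm and taking the physical root (0 < X < 1) gives X = 0.687.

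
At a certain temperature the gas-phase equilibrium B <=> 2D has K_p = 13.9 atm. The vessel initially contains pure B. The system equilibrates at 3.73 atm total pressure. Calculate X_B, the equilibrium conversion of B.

Let X = conversion of B (basis 1 mol B); extent of reaction ξ = X.
Species balance: n_B = 1 − X; n_D = 2X.
Summing: n_T = 1 + X.
With p_i = (n_i/n_T)P, K_p = p_D^2 / (p_B).
Substituting and setting equal to 13.9 atm gives a polynomial in X; the root in (0,1) is X = 0.694.

X = 0.694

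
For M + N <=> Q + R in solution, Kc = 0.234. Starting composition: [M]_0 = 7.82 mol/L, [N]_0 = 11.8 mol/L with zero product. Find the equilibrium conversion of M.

Let X = conversion of M; extent ξ = 7.82·X mol/L.
Concentrations: [M] = 7.82 − 7.82X; [N] = 11.8 − 7.82X; [Q] = 7.82X; [R] = 7.82X.
Kc = [Q] [R] / ([M] [N]).
Solving Kc = 0.234 for X ∈ (0,1): X = 0.396.

X = 0.396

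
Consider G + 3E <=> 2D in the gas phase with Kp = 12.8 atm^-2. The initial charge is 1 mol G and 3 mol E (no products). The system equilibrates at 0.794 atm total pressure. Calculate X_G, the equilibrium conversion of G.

X = 0.538

Basis: 1 mol G initially; let X = conversion of G. Extent ξ = X.
Species balance: n_G = 1 − X; n_E = 3 − 3X; n_D = 2X.
Summing: n_T = 4 − 2X.
With p_i = (n_i/n_T)P, Kp = p_D^2 / (p_G p_E^3).
This yields a degree-4 equation in X; solving on (0,1), X = 0.538.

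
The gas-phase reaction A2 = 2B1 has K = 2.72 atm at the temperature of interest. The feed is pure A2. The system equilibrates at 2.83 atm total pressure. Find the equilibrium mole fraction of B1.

y_B1 = 0.611

Basis: 1 mol A2 initially; let X = conversion of A2. Extent ξ = X.
At extent ξ: n_A2 = 1 − X; n_B1 = 2X.
n_T = Σnᵢ = 1 + X.
y_i = n_i/n_T, p_i = y_i·P. K = p_B1^2 / (p_A2).
Equating to 2.72 atm and solving on 0 < X < 1: X = 0.440.
Then n_B1 = 0.88, n_T = 1.44, so y_B1 = 0.611.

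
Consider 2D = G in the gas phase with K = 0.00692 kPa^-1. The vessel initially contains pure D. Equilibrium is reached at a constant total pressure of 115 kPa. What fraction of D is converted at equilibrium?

X = 0.511

Let X = conversion of D (basis 1 mol D); extent of reaction ξ = 0.5X.
At extent ξ: n_D = 1 − X; n_G = 0.5X.
Summing: n_T = 1 − 0.5X.
With p_i = (n_i/n_T)P, K = p_G / (p_D^2).
Equating to 0.00692 kPa^-1 and solving on 0 < X < 1: X = 0.511.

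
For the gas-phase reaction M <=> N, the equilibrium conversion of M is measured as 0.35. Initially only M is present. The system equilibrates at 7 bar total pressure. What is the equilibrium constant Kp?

Kp = 0.538

Take 1 mol M as basis and let X be its fractional conversion, so ξ = X.
Moles: n_M = 1 − X; n_N = X.
n_T stays at 1 (no change in mole number).
At X = 0.35: n_M = 0.65, n_N = 0.35, n_T = 1.
p_i = (n_i/n_T)·P. Kp = p_N / (p_M) = 0.538.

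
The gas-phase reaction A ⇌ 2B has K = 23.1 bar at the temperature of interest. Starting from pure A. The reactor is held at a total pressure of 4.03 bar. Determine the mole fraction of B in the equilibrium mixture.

Let X = conversion of A (basis 1 mol A); extent of reaction ξ = X.
Species balance: n_A = 1 − X; n_B = 2X.
Total moles n_T = 1 + X.
Mole fractions y_i = n_i/n_T; K = p_B^2 / (p_A) with p_i = y_i·P.
This yields a degree-2 equation in X; solving on (0,1), X = 0.767.
Then n_B = 1.53, n_T = 1.77, so y_B = 0.868.

y_B = 0.868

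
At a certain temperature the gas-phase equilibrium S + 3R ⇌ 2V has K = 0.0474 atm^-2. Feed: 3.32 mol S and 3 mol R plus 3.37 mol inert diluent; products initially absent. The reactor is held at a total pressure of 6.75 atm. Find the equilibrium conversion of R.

X = 0.368

Take 3 mol R as basis and let X be its fractional conversion, so ξ = X.
Mole table: n_S = 3.32 − X; n_R = 3 − 3X; n_V = 2X; n_I = 3.37 (inert).
Total moles n_T = 9.69 − 2X.
y_i = n_i/n_T, p_i = y_i·P. K = p_V^2 / (p_S p_R^3).
This yields a degree-4 equation in X; solving on (0,1), X = 0.368.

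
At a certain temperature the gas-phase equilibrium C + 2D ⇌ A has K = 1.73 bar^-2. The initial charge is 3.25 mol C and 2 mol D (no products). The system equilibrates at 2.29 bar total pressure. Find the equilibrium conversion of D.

X = 0.669

Basis: 2 mol D initially; let X = conversion of D. Extent ξ = X.
Mole table: n_C = 3.25 − X; n_D = 2 − 2X; n_A = X.
n_T = Σnᵢ = 5.25 − 2X.
Mole fractions y_i = n_i/n_T; K = p_A / (p_C p_D^2) with p_i = y_i·P.
Equating to 1.73 bar^-2 and solving on 0 < X < 1: X = 0.669.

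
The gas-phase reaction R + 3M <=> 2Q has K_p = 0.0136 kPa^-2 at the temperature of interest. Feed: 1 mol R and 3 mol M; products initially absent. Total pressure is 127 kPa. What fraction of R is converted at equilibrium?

X = 0.778

Let X = conversion of R (basis 1 mol R); extent of reaction ξ = X.
At extent ξ: n_R = 1 − X; n_M = 3 − 3X; n_Q = 2X.
Total moles n_T = 4 − 2X.
y_i = n_i/n_T, p_i = y_i·P. K_p = p_Q^2 / (p_R p_M^3).
Setting this equal to 0.0136 kPa^-2 and taking the physical root (0 < X < 1) gives X = 0.778.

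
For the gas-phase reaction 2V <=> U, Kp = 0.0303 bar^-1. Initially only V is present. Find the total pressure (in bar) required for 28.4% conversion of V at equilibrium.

P = 7.84 bar

Let X = conversion of V (basis 1 mol V); extent of reaction ξ = 0.5X.
At extent ξ: n_V = 1 − X; n_U = 0.5X.
n_T = Σnᵢ = 1 − 0.5X.
Kp = p_U / (p_V^2) with p_i = (n_i/n_T)·P.
At X = 0.284: the mole-fraction product g(X) = Π y_i^ν_i = 0.2377. Since Kp = g(X)·P^{-1}, P = (g/Kp)^(1/1) = (0.2377/0.0303)^(1/1) = 7.84 bar.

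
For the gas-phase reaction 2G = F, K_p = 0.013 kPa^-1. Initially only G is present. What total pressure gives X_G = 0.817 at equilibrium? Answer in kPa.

Let X = conversion of G (basis 1 mol G); extent of reaction ξ = 0.5X.
Mole table: n_G = 1 − X; n_F = 0.5X.
Total moles n_T = 1 − 0.5X.
K_p = p_F / (p_G^2) with p_i = (n_i/n_T)·P.
At X = 0.817: the mole-fraction product g(X) = Π y_i^ν_i = 7.215. Since K_p = g(X)·P^{-1}, P = (g/K_p)^(1/1) = (7.215/0.013)^(1/1) = 555 kPa.

P = 555 kPa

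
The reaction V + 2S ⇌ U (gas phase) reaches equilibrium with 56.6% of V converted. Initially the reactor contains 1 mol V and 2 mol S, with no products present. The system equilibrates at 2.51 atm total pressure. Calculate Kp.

Take 1 mol V as basis and let X be its fractional conversion, so ξ = X.
Mole table: n_V = 1 − X; n_S = 2 − 2X; n_U = X.
n_T = Σnᵢ = 3 − 2X.
At X = 0.566: n_V = 0.434, n_S = 0.868, n_U = 0.566, n_T = 1.87.
p_i = (n_i/n_T)·P. Kp = p_U / (p_V p_S^2) = 0.959 atm^-2.

Kp = 0.959 atm^-2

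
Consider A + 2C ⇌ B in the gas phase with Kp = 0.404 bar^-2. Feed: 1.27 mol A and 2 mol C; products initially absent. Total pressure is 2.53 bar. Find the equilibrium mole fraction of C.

Let X = conversion of C (basis 2 mol C); extent of reaction ξ = X.
Species balance: n_A = 1.27 − X; n_C = 2 − 2X; n_B = X.
Total moles n_T = 3.27 − 2X.
With p_i = (n_i/n_T)P, Kp = p_B / (p_A p_C^2).
This yields a degree-3 equation in X; solving on (0,1), X = 0.453.
Then n_C = 1.09, n_T = 2.36, so y_C = 0.463.

y_C = 0.463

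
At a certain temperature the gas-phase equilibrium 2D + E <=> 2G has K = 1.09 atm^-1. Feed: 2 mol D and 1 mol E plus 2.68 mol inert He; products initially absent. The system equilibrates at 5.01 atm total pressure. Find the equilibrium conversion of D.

Let X = conversion of D (basis 2 mol D); extent of reaction ξ = X.
Moles: n_D = 2 − 2X; n_E = 1 − X; n_G = 2X; n_I = 2.68 (inert).
Summing: n_T = 5.68 − X.
y_i = n_i/n_T, p_i = y_i·P. K = p_G^2 / (p_D^2 p_E).
Substituting and setting equal to 1.09 atm^-1 gives a polynomial in X; the root in (0,1) is X = 0.434.

X = 0.434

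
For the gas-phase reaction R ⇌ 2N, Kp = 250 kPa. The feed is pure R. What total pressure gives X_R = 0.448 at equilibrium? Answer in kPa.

Let X = conversion of R (basis 1 mol R); extent of reaction ξ = X.
Moles: n_R = 1 − X; n_N = 2X.
Total moles n_T = 1 + X.
Kp = p_N^2 / (p_R) with p_i = (n_i/n_T)·P.
At X = 0.448: the mole-fraction product g(X) = Π y_i^ν_i = 1.004. Since Kp = g(X)·P^{1}, P = (Kp/g)^(1/1) = (250/1.004)^(1/1) = 249 kPa.

P = 249 kPa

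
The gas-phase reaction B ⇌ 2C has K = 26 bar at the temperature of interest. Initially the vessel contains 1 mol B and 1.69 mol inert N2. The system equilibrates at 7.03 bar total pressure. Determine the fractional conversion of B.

X = 0.801

Basis: 1 mol B initially; let X = conversion of B. Extent ξ = X.
At extent ξ: n_B = 1 − X; n_C = 2X; n_I = 1.69 (inert).
n_T = Σnᵢ = 2.69 + X.
y_i = n_i/n_T, p_i = y_i·P. K = p_C^2 / (p_B).
Substituting and setting equal to 26 bar gives a polynomial in X; the root in (0,1) is X = 0.801.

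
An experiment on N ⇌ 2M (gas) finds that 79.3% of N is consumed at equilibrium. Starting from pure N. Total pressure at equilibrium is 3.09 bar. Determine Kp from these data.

Kp = 20.9 bar

Let X = conversion of N (basis 1 mol N); extent of reaction ξ = X.
Mole table: n_N = 1 − X; n_M = 2X.
Total moles n_T = 1 + X.
At X = 0.793: n_N = 0.207, n_M = 1.59, n_T = 1.79.
p_i = (n_i/n_T)·P. Kp = p_M^2 / (p_N) = 20.9 bar.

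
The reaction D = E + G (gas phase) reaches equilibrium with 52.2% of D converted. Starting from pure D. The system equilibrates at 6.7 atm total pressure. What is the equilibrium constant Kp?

Kp = 2.51 atm

Basis: 1 mol D initially; let X = conversion of D. Extent ξ = X.
Moles: n_D = 1 − X; n_E = X; n_G = X.
Summing: n_T = 1 + X.
At X = 0.522: n_D = 0.478, n_E = 0.522, n_G = 0.522, n_T = 1.52.
p_i = (n_i/n_T)·P. Kp = p_E p_G / (p_D) = 2.51 atm.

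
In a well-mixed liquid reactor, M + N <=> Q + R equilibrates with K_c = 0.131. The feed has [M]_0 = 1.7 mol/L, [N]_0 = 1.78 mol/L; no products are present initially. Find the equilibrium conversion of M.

Let X = conversion of M; extent ξ = 1.7·X mol/L.
Concentrations: [M] = 1.7 − 1.7X; [N] = 1.78 − 1.7X; [Q] = 1.7X; [R] = 1.7X.
K_c = [Q] [R] / ([M] [N]).
Equating to 0.131: the physical root is X = 0.272.

X = 0.272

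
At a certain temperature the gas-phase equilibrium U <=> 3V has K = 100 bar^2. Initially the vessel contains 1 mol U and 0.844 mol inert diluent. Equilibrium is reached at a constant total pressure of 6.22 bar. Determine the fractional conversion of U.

Let X = conversion of U (basis 1 mol U); extent of reaction ξ = X.
At extent ξ: n_U = 1 − X; n_V = 3X; n_I = 0.844 (inert).
Summing: n_T = 1.84 + 2X.
With p_i = (n_i/n_T)P, K = p_V^3 / (p_U).
Substituting and setting equal to 100 bar^2 gives a polynomial in X; the root in (0,1) is X = 0.680.

X = 0.680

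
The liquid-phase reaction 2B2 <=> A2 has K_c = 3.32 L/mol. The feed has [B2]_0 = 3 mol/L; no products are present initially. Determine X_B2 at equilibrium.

Let X = conversion of B2; extent ξ = 3X/2 mol/L.
Concentrations: [B2] = 3 − 3X; [A2] = 1.5X.
K_c = [A2] / ([B2]^2).
Equating to 3.32 L/mol: the physical root is X = 0.800.

X = 0.800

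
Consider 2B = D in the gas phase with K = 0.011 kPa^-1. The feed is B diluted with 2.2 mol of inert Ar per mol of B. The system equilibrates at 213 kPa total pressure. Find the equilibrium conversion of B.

X = 0.460

Basis: 1 mol B initially; let X = conversion of B. Extent ξ = 0.5X.
Mole table: n_B = 1 − X; n_D = 0.5X; n_I = 2.2 (inert).
n_T = Σnᵢ = 3.2 − 0.5X.
Mole fractions y_i = n_i/n_T; K = p_D / (p_B^2) with p_i = y_i·P.
Substituting and setting equal to 0.011 kPa^-1 gives a polynomial in X; the root in (0,1) is X = 0.460.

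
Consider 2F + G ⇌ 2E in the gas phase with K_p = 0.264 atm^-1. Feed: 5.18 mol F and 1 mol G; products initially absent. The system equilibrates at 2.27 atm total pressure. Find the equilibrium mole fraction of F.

y_F = 0.739

Basis: 1 mol G initially; let X = conversion of G. Extent ξ = X.
Species balance: n_F = 5.18 − 2X; n_G = 1 − X; n_E = 2X.
Summing: n_T = 6.18 − X.
With p_i = (n_i/n_T)P, K_p = p_E^2 / (p_F^2 p_G).
This yields a degree-3 equation in X; solving on (0,1), X = 0.488.
Then n_F = 4.2, n_T = 5.69, so y_F = 0.739.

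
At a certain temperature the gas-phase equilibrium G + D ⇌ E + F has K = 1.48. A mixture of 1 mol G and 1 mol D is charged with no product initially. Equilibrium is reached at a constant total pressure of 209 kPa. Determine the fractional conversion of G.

X = 0.549

Take 1 mol G as basis and let X be its fractional conversion, so ξ = X.
At extent ξ: n_G = 1 − X; n_D = 1 − X; n_E = X; n_F = X.
n_T stays at 2 (no change in mole number).
Mole fractions y_i = n_i/n_T; K = p_E p_F / (p_G p_D) with p_i = y_i·P.
Equating to 1.48 and solving on 0 < X < 1: X = 0.549.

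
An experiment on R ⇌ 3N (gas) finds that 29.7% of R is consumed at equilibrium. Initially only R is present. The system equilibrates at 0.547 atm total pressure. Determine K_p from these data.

K_p = 0.118 atm^2

Basis: 1 mol R initially; let X = conversion of R. Extent ξ = X.
Moles: n_R = 1 − X; n_N = 3X.
Summing: n_T = 1 + 2X.
At X = 0.297: n_R = 0.703, n_N = 0.891, n_T = 1.59.
p_i = (n_i/n_T)·P. K_p = p_N^3 / (p_R) = 0.118 atm^2.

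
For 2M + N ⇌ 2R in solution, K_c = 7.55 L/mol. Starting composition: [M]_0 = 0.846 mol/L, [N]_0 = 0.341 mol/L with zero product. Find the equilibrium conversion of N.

X = 0.618

Let X = conversion of N; extent ξ = 0.341·X mol/L.
Concentrations: [M] = 0.846 − 0.682X; [N] = 0.341 − 0.341X; [R] = 0.682X.
K_c = [R]^2 / ([M]^2 [N]).
Equating to 7.55 L/mol: the physical root is X = 0.618.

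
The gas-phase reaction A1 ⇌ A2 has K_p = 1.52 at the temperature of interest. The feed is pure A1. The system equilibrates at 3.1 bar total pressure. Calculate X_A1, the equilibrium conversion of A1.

X = 0.603

Basis: 1 mol A1 initially; let X = conversion of A1. Extent ξ = X.
Moles: n_A1 = 1 − X; n_A2 = X.
Since Δν = 0, n_T = 1 throughout.
With p_i = (n_i/n_T)P, K_p = p_A2 / (p_A1).
Setting this equal to 1.52 and taking the physical root (0 < X < 1) gives X = 0.603.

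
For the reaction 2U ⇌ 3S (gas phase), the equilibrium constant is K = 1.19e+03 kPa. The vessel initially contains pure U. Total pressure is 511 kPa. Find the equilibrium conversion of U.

X = 0.557

Basis: 1 mol U initially; let X = conversion of U. Extent ξ = 0.5X.
Moles: n_U = 1 − X; n_S = 1.5X.
Summing: n_T = 1 + 0.5X.
y_i = n_i/n_T, p_i = y_i·P. K = p_S^3 / (p_U^2).
Substituting and setting equal to 1.19e+03 kPa gives a polynomial in X; the root in (0,1) is X = 0.557.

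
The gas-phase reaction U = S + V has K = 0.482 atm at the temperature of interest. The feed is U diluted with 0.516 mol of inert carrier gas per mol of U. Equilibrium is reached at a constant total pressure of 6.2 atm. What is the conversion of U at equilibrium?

X = 0.313

Take 1 mol U as basis and let X be its fractional conversion, so ξ = X.
Species balance: n_U = 1 − X; n_S = X; n_V = X; n_I = 0.516 (inert).
Total moles n_T = 1.52 + X.
y_i = n_i/n_T, p_i = y_i·P. K = p_S p_V / (p_U).
Substituting and setting equal to 0.482 atm gives a polynomial in X; the root in (0,1) is X = 0.313.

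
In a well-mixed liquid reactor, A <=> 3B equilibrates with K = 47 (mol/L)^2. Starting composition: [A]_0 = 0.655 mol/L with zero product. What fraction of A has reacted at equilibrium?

Let X = conversion of A; extent ξ = 0.655·X mol/L.
Concentrations: [A] = 0.655 − 0.655X; [B] = 1.97X.
K = [B]^3 / ([A]).
Setting equal to 47 and solving for X on (0,1) gives X = 0.849.

X = 0.849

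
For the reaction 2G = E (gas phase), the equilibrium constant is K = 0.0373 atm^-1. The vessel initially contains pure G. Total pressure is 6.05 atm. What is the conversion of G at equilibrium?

X = 0.275

Let X = conversion of G (basis 1 mol G); extent of reaction ξ = 0.5X.
Species balance: n_G = 1 − X; n_E = 0.5X.
Summing: n_T = 1 − 0.5X.
Mole fractions y_i = n_i/n_T; K = p_E / (p_G^2) with p_i = y_i·P.
Equating to 0.0373 atm^-1 and solving on 0 < X < 1: X = 0.275.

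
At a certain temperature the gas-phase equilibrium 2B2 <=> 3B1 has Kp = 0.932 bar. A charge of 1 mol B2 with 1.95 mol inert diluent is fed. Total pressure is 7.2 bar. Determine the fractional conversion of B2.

X = 0.365

Take 1 mol B2 as basis and let X be its fractional conversion, so ξ = 0.5X.
Moles: n_B2 = 1 − X; n_B1 = 1.5X; n_I = 1.95 (inert).
Total moles n_T = 2.95 + 0.5X.
With p_i = (n_i/n_T)P, Kp = p_B1^3 / (p_B2^2).
This yields a degree-3 equation in X; solving on (0,1), X = 0.365.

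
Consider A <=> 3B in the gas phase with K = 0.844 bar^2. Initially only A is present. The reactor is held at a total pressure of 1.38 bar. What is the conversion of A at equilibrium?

Basis: 1 mol A initially; let X = conversion of A. Extent ξ = X.
Moles: n_A = 1 − X; n_B = 3X.
Summing: n_T = 1 + 2X.
With p_i = (n_i/n_T)P, K = p_B^3 / (p_A).
Equating to 0.844 bar^2 and solving on 0 < X < 1: X = 0.310.

X = 0.310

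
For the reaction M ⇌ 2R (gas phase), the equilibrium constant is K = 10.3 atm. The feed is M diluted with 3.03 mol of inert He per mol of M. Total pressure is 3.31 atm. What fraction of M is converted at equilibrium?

X = 0.821

Take 1 mol M as basis and let X be its fractional conversion, so ξ = X.
Species balance: n_M = 1 − X; n_R = 2X; n_I = 3.03 (inert).
Total moles n_T = 4.03 + X.
y_i = n_i/n_T, p_i = y_i·P. K = p_R^2 / (p_M).
Setting this equal to 10.3 atm and taking the physical root (0 < X < 1) gives X = 0.821.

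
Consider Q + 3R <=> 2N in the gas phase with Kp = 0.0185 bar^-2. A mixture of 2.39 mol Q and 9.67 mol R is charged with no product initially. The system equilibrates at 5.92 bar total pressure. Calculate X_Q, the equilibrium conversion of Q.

X = 0.372

Let X = conversion of Q (basis 2.39 mol Q); extent of reaction ξ = 2.39X.
Mole table: n_Q = 2.39 − 2.39X; n_R = 9.67 − 7.17X; n_N = 4.78X.
Total moles n_T = 12.1 − 4.78X.
With p_i = (n_i/n_T)P, Kp = p_N^2 / (p_Q p_R^3).
This yields a degree-4 equation in X; solving on (0,1), X = 0.372.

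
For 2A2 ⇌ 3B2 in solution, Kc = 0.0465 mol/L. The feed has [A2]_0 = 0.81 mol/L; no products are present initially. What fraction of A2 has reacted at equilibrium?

Let X = conversion of A2; extent ξ = 0.81X/2 mol/L.
Concentrations: [A2] = 0.81 − 0.81X; [B2] = 1.22X.
Kc = [B2]^3 / ([A2]^2).
Solving Kc = 0.0465 for X ∈ (0,1): X = 0.218.

X = 0.218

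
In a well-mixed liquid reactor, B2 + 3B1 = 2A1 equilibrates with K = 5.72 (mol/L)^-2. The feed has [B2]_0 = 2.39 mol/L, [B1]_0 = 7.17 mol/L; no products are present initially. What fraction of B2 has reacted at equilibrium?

X = 0.772

Let X = conversion of B2; extent ξ = 2.39·X mol/L.
Concentrations: [B2] = 2.39 − 2.39X; [B1] = 7.17 − 7.17X; [A1] = 4.78X.
K = [A1]^2 / ([B2] [B1]^3).
Equating to 5.72 (mol/L)^-2: the physical root is X = 0.772.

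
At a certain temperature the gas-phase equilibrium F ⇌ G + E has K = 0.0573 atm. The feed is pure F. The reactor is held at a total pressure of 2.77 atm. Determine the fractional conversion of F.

Basis: 1 mol F initially; let X = conversion of F. Extent ξ = X.
At extent ξ: n_F = 1 − X; n_G = X; n_E = X.
Total moles n_T = 1 + X.
Mole fractions y_i = n_i/n_T; K = p_G p_E / (p_F) with p_i = y_i·P.
Equating to 0.0573 atm and solving on 0 < X < 1: X = 0.142.

X = 0.142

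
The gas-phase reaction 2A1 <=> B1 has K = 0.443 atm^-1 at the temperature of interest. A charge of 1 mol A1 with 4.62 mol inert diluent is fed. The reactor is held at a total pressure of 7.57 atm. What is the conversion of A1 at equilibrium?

X = 0.419

Take 1 mol A1 as basis and let X be its fractional conversion, so ξ = 0.5X.
At extent ξ: n_A1 = 1 − X; n_B1 = 0.5X; n_I = 4.62 (inert).
Summing: n_T = 5.62 − 0.5X.
y_i = n_i/n_T, p_i = y_i·P. K = p_B1 / (p_A1^2).
This yields a degree-2 equation in X; solving on (0,1), X = 0.419.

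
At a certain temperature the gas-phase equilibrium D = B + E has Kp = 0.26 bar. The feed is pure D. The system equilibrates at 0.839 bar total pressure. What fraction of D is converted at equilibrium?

X = 0.486

Basis: 1 mol D initially; let X = conversion of D. Extent ξ = X.
Moles: n_D = 1 − X; n_B = X; n_E = X.
Summing: n_T = 1 + X.
With p_i = (n_i/n_T)P, Kp = p_B p_E / (p_D).
This yields a degree-2 equation in X; solving on (0,1), X = 0.486.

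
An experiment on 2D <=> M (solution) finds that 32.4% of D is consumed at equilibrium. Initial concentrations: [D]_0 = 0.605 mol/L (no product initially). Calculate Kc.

Kc = 0.586 L/mol

Let X = conversion of D.
Concentrations: [D] = 0.605 − 0.605X; [M] = 0.302X.
At X = 0.324: [D] = 0.409, [M] = 0.098.
Kc = [M] / ([D]^2) = 0.586 L/mol.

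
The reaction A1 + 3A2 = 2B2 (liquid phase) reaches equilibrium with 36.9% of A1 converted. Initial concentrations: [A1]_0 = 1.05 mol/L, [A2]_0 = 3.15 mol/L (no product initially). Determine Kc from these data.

Let X = conversion of A1.
Concentrations: [A1] = 1.05 − 1.05X; [A2] = 3.15 − 3.15X; [B2] = 2.1X.
At X = 0.369: [A1] = 0.663, [A2] = 1.99, [B2] = 0.775.
Kc = [B2]^2 / ([A1] [A2]^3) = 0.115 (mol/L)^-2.

Kc = 0.115 (mol/L)^-2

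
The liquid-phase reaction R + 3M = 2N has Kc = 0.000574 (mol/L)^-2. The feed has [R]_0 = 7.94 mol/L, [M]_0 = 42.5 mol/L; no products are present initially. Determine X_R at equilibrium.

Let X = conversion of R; extent ξ = 7.94·X mol/L.
Concentrations: [R] = 7.94 − 7.94X; [M] = 42.5 − 23.8X; [N] = 15.9X.
Kc = [N]^2 / ([R] [M]^3).
This equals 0.000574 at X = 0.504 (the root in 0 < X < 1).

X = 0.504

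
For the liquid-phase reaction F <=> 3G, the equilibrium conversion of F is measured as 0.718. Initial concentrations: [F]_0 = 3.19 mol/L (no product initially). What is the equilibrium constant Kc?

Kc = 361 (mol/L)^2

Let X = conversion of F.
Concentrations: [F] = 3.19 − 3.19X; [G] = 9.57X.
At X = 0.718: [F] = 0.9, [G] = 6.87.
Kc = [G]^3 / ([F]) = 361 (mol/L)^2.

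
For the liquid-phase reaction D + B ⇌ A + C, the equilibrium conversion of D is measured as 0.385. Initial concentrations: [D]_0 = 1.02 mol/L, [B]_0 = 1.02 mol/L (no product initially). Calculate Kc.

Let X = conversion of D.
Concentrations: [D] = 1.02 − 1.02X; [B] = 1.02 − 1.02X; [A] = 1.02X; [C] = 1.02X.
At X = 0.385: [D] = 0.627, [B] = 0.627, [A] = 0.393, [C] = 0.393.
Kc = [A] [C] / ([D] [B]) = 0.392.

Kc = 0.392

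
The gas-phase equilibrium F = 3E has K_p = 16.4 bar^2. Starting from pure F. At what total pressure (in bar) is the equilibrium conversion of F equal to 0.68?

Let X = conversion of F (basis 1 mol F); extent of reaction ξ = X.
Mole table: n_F = 1 − X; n_E = 3X.
Total moles n_T = 1 + 2X.
K_p = p_E^3 / (p_F) with p_i = (n_i/n_T)·P.
At X = 0.68: the mole-fraction product g(X) = Π y_i^ν_i = 4.763. Since K_p = g(X)·P^{2}, P = (K_p/g)^(1/2) = (16.4/4.763)^(1/2) = 1.86 bar.

P = 1.86 bar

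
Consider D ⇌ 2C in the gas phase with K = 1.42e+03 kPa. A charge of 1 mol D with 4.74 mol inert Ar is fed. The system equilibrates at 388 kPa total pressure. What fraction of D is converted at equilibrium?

X = 0.874

Take 1 mol D as basis and let X be its fractional conversion, so ξ = X.
Mole table: n_D = 1 − X; n_C = 2X; n_I = 4.74 (inert).
Summing: n_T = 5.74 + X.
Mole fractions y_i = n_i/n_T; K = p_C^2 / (p_D) with p_i = y_i·P.
Equating to 1.42e+03 kPa and solving on 0 < X < 1: X = 0.874.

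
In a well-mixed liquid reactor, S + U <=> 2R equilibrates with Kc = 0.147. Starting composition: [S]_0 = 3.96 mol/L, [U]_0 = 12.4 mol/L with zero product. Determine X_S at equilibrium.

Let X = conversion of S; extent ξ = 3.96·X mol/L.
Concentrations: [S] = 3.96 − 3.96X; [U] = 12.4 − 3.96X; [R] = 7.92X.
Kc = [R]^2 / ([S] [U]).
Setting equal to 0.147 and solving for X on (0,1) gives X = 0.276.

X = 0.276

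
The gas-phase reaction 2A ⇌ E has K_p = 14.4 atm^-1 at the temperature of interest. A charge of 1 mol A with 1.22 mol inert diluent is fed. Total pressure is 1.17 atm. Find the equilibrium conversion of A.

Let X = conversion of A (basis 1 mol A); extent of reaction ξ = 0.5X.
Mole table: n_A = 1 − X; n_E = 0.5X; n_I = 1.22 (inert).
Summing: n_T = 2.22 − 0.5X.
With p_i = (n_i/n_T)P, K_p = p_E / (p_A^2).
Setting this equal to 14.4 atm^-1 and taking the physical root (0 < X < 1) gives X = 0.793.

X = 0.793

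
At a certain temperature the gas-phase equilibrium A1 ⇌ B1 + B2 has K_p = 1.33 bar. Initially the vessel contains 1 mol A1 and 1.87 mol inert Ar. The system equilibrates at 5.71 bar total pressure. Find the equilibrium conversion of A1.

Take 1 mol A1 as basis and let X be its fractional conversion, so ξ = X.
Moles: n_A1 = 1 − X; n_B1 = X; n_B2 = X; n_I = 1.87 (inert).
n_T = Σnᵢ = 2.87 + X.
With p_i = (n_i/n_T)P, K_p = p_B1 p_B2 / (p_A1).
Substituting and setting equal to 1.33 bar gives a polynomial in X; the root in (0,1) is X = 0.581.

X = 0.581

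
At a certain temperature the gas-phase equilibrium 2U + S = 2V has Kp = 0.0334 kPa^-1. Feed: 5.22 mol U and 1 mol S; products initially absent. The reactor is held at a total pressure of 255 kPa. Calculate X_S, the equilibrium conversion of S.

Basis: 1 mol S initially; let X = conversion of S. Extent ξ = X.
Moles: n_U = 5.22 − 2X; n_S = 1 − X; n_V = 2X.
Total moles n_T = 6.22 − X.
With p_i = (n_i/n_T)P, Kp = p_V^2 / (p_U^2 p_S).
Substituting and setting equal to 0.0334 kPa^-1 gives a polynomial in X; the root in (0,1) is X = 0.852.

X = 0.852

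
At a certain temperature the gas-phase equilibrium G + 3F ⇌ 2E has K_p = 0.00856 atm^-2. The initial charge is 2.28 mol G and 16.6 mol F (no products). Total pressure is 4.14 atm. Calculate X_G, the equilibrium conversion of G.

X = 0.326

Basis: 2.28 mol G initially; let X = conversion of G. Extent ξ = 2.28X.
At extent ξ: n_G = 2.28 − 2.28X; n_F = 16.6 − 6.84X; n_E = 4.56X.
Total moles n_T = 18.9 − 4.56X.
Mole fractions y_i = n_i/n_T; K_p = p_E^2 / (p_G p_F^3) with p_i = y_i·P.
Equating to 0.00856 atm^-2 and solving on 0 < X < 1: X = 0.326.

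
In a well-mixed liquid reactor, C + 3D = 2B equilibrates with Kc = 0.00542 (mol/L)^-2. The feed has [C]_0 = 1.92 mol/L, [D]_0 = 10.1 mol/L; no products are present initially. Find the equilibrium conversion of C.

Let X = conversion of C; extent ξ = 1.92·X mol/L.
Concentrations: [C] = 1.92 − 1.92X; [D] = 10.1 − 5.76X; [B] = 3.84X.
Kc = [B]^2 / ([C] [D]^3).
Equating to 0.00542 (mol/L)^-2: the physical root is X = 0.426.

X = 0.426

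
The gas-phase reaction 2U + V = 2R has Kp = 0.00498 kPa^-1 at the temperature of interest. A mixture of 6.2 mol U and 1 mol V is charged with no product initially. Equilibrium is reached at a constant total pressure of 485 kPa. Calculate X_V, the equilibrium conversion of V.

Take 1 mol V as basis and let X be its fractional conversion, so ξ = X.
Moles: n_U = 6.2 − 2X; n_V = 1 − X; n_R = 2X.
Total moles n_T = 7.2 − X.
y_i = n_i/n_T, p_i = y_i·P. Kp = p_R^2 / (p_U^2 p_V).
Setting this equal to 0.00498 kPa^-1 and taking the physical root (0 < X < 1) gives X = 0.738.

X = 0.738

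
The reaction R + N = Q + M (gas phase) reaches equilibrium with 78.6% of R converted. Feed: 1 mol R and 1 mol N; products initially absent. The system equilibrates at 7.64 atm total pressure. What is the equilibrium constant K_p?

Let X = conversion of R (basis 1 mol R); extent of reaction ξ = X.
Species balance: n_R = 1 − X; n_N = 1 − X; n_Q = X; n_M = X.
Since Δν = 0, n_T = 2 throughout.
At X = 0.786: n_R = 0.214, n_N = 0.214, n_Q = 0.786, n_M = 0.786, n_T = 2.
p_i = (n_i/n_T)·P. K_p = p_Q p_M / (p_R p_N) = 13.5.

K_p = 13.5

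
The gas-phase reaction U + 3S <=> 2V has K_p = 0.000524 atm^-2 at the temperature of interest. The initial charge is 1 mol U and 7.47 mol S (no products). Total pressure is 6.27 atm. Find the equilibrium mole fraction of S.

y_S = 0.859

Take 1 mol U as basis and let X be its fractional conversion, so ξ = X.
Species balance: n_U = 1 − X; n_S = 7.47 − 3X; n_V = 2X.
n_T = Σnᵢ = 8.47 − 2X.
With p_i = (n_i/n_T)P, K_p = p_V^2 / (p_U p_S^3).
Setting this equal to 0.000524 atm^-2 and taking the physical root (0 < X < 1) gives X = 0.151.
Then n_S = 7.02, n_T = 8.17, so y_S = 0.859.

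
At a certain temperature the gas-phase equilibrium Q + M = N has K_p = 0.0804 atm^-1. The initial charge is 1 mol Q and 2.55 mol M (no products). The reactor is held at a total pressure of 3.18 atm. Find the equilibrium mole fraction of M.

y_M = 0.706

Take 1 mol Q as basis and let X be its fractional conversion, so ξ = X.
Moles: n_Q = 1 − X; n_M = 2.55 − X; n_N = X.
Total moles n_T = 3.55 − X.
With p_i = (n_i/n_T)P, K_p = p_N / (p_Q p_M).
This yields a degree-2 equation in X; solving on (0,1), X = 0.153.
Then n_M = 2.4, n_T = 3.4, so y_M = 0.706.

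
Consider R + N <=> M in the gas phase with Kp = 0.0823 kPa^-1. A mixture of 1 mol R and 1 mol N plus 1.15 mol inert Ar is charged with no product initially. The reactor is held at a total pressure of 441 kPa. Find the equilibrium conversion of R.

X = 0.775

Take 1 mol R as basis and let X be its fractional conversion, so ξ = X.
Moles: n_R = 1 − X; n_N = 1 − X; n_M = X; n_I = 1.15 (inert).
n_T = Σnᵢ = 3.15 − X.
With p_i = (n_i/n_T)P, Kp = p_M / (p_R p_N).
Substituting and setting equal to 0.0823 kPa^-1 gives a polynomial in X; the root in (0,1) is X = 0.775.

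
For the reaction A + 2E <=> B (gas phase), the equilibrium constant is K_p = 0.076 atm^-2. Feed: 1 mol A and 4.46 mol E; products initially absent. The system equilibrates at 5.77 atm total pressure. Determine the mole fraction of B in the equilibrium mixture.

y_B = 0.140

Basis: 1 mol A initially; let X = conversion of A. Extent ξ = X.
Mole table: n_A = 1 − X; n_E = 4.46 − 2X; n_B = X.
Total moles n_T = 5.46 − 2X.
Mole fractions y_i = n_i/n_T; K_p = p_B / (p_A p_E^2) with p_i = y_i·P.
Equating to 0.076 atm^-2 and solving on 0 < X < 1: X = 0.597.
Then n_B = 0.597, n_T = 4.27, so y_B = 0.140.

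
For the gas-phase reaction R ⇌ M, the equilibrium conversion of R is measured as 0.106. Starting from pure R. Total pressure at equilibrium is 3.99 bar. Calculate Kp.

Take 1 mol R as basis and let X be its fractional conversion, so ξ = X.
Moles: n_R = 1 − X; n_M = X.
Since Δν = 0, n_T = 1 throughout.
At X = 0.106: n_R = 0.894, n_M = 0.106, n_T = 1.
p_i = (n_i/n_T)·P. Kp = p_M / (p_R) = 0.119.

Kp = 0.119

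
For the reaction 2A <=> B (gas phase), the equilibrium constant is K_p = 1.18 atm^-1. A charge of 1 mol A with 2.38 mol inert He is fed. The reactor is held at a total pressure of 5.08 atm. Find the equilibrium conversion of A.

X = 0.606

Let X = conversion of A (basis 1 mol A); extent of reaction ξ = 0.5X.
Mole table: n_A = 1 − X; n_B = 0.5X; n_I = 2.38 (inert).
n_T = Σnᵢ = 3.38 − 0.5X.
y_i = n_i/n_T, p_i = y_i·P. K_p = p_B / (p_A^2).
This yields a degree-2 equation in X; solving on (0,1), X = 0.606.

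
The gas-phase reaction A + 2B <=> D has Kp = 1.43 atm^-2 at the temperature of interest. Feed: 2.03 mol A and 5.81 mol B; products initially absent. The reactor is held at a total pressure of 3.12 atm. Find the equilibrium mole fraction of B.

y_B = 0.554

Let X = conversion of A (basis 2.03 mol A); extent of reaction ξ = 2.03X.
At extent ξ: n_A = 2.03 − 2.03X; n_B = 5.81 − 4.06X; n_D = 2.03X.
Summing: n_T = 7.84 − 4.06X.
y_i = n_i/n_T, p_i = y_i·P. Kp = p_D / (p_A p_B^2).
This yields a degree-3 equation in X; solving on (0,1), X = 0.810.
Then n_B = 2.52, n_T = 4.55, so y_B = 0.554.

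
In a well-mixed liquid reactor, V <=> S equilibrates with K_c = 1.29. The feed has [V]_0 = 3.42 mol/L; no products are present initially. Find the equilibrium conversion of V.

Let X = conversion of V; extent ξ = 3.42·X mol/L.
Concentrations: [V] = 3.42 − 3.42X; [S] = 3.42X.
K_c = [S] / ([V]).
Setting equal to 1.29 and solving for X on (0,1) gives X = 0.563.

X = 0.563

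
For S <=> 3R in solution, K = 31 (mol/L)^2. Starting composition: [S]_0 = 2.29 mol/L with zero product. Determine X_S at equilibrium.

Let X = conversion of S; extent ξ = 2.29·X mol/L.
Concentrations: [S] = 2.29 − 2.29X; [R] = 6.87X.
K = [R]^3 / ([S]).
Equating to 31 (mol/L)^2: the physical root is X = 0.484.

X = 0.484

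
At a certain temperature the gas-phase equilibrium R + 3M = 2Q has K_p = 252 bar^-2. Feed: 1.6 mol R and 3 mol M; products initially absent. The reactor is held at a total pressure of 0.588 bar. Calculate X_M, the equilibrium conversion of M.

X = 0.774

Basis: 3 mol M initially; let X = conversion of M. Extent ξ = X.
Moles: n_R = 1.6 − X; n_M = 3 − 3X; n_Q = 2X.
Summing: n_T = 4.6 − 2X.
With p_i = (n_i/n_T)P, K_p = p_Q^2 / (p_R p_M^3).
Substituting and setting equal to 252 bar^-2 gives a polynomial in X; the root in (0,1) is X = 0.774.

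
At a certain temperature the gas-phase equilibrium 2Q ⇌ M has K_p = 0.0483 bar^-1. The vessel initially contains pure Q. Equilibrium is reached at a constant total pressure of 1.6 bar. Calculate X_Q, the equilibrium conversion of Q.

X = 0.126

Let X = conversion of Q (basis 1 mol Q); extent of reaction ξ = 0.5X.
Moles: n_Q = 1 − X; n_M = 0.5X.
Total moles n_T = 1 − 0.5X.
y_i = n_i/n_T, p_i = y_i·P. K_p = p_M / (p_Q^2).
This yields a degree-2 equation in X; solving on (0,1), X = 0.126.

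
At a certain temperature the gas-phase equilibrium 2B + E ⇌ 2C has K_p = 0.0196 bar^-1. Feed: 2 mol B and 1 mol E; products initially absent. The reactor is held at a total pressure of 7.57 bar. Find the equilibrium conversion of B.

X = 0.172

Let X = conversion of B (basis 2 mol B); extent of reaction ξ = X.
At extent ξ: n_B = 2 − 2X; n_E = 1 − X; n_C = 2X.
Total moles n_T = 3 − X.
With p_i = (n_i/n_T)P, K_p = p_C^2 / (p_B^2 p_E).
Equating to 0.0196 bar^-1 and solving on 0 < X < 1: X = 0.172.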